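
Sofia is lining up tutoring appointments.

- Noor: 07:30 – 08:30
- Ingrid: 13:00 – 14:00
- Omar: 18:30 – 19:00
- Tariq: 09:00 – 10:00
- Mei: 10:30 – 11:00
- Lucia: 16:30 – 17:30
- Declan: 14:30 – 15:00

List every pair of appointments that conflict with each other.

Sorted by start: Noor, Tariq, Mei, Ingrid, Declan, Lucia, Omar.
Tariq starts after Noor ends — done with Noor.
Mei starts after Tariq ends — done with Tariq.
Ingrid starts after Mei ends — done with Mei.
Declan starts after Ingrid ends — done with Ingrid.
Lucia starts after Declan ends — done with Declan.
Omar starts after Lucia ends.

no conflicts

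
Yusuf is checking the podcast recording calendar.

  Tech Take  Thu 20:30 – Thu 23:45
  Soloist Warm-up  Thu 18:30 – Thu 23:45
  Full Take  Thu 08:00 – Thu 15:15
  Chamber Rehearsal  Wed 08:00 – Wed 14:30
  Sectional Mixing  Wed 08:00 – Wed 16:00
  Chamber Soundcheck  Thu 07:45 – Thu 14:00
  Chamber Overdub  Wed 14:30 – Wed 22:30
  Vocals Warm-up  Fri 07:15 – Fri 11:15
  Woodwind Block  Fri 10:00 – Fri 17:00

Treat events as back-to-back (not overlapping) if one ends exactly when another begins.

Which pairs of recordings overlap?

Chamber Overdub & Sectional Mixing, Chamber Rehearsal & Sectional Mixing, Chamber Soundcheck & Full Take, Soloist Warm-up & Tech Take, Vocals Warm-up & Woodwind Block

Check each pair: they overlap iff neither finishes before the other starts.
Sorted by start: Sectional Mixing, Chamber Rehearsal, Chamber Overdub, Chamber Soundcheck, Full Take, Soloist Warm-up, Tech Take, Vocals Warm-up, Woodwind Block.
Chamber Rehearsal starts before Sectional Mixing ends → Sectional Mixing and Chamber Rehearsal overlap.
Chamber Overdub starts before Sectional Mixing ends → Sectional Mixing and Chamber Overdub overlap.
Chamber Soundcheck starts after Sectional Mixing ends; Sectional Mixing is clear from here.
Chamber Overdub starts exactly when Chamber Rehearsal ends (back-to-back, no overlap); Chamber Rehearsal is clear from here.
Chamber Soundcheck starts after Chamber Overdub ends; Chamber Overdub is clear from here.
Full Take starts before Chamber Soundcheck ends → Chamber Soundcheck and Full Take overlap.
Soloist Warm-up starts after Chamber Soundcheck ends; Chamber Soundcheck is clear from here.
Soloist Warm-up starts after Full Take ends; Full Take is clear from here.
Tech Take starts before Soloist Warm-up ends → Soloist Warm-up and Tech Take overlap.
Vocals Warm-up starts after Soloist Warm-up ends; Soloist Warm-up is clear from here.
Vocals Warm-up starts after Tech Take ends; Tech Take is clear from here.
Woodwind Block starts before Vocals Warm-up ends → Vocals Warm-up and Woodwind Block overlap.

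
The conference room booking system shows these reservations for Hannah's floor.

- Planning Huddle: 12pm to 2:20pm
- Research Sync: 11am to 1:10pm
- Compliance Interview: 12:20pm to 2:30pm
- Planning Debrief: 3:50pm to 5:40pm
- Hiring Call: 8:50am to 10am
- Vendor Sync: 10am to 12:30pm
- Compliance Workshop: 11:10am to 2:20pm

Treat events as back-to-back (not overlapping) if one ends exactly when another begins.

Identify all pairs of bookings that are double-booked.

Sorted by start: Hiring Call, Vendor Sync, Research Sync, Compliance Workshop, Planning Huddle, Compliance Interview, Planning Debrief.
Vendor Sync starts exactly when Hiring Call ends (back-to-back, no overlap); Hiring Call is clear from here.
Research Sync starts before Vendor Sync ends → Vendor Sync and Research Sync overlap.
Compliance Workshop starts before Vendor Sync ends → Vendor Sync and Compliance Workshop overlap.
Planning Huddle starts before Vendor Sync ends → Vendor Sync and Planning Huddle overlap.
Compliance Interview starts before Vendor Sync ends → Vendor Sync and Compliance Interview overlap.
Planning Debrief starts after Vendor Sync ends.
Compliance Workshop starts before Research Sync ends → Research Sync and Compliance Workshop overlap.
Planning Huddle starts before Research Sync ends → Research Sync and Planning Huddle overlap.
Compliance Interview starts before Research Sync ends → Research Sync and Compliance Interview overlap.
Planning Debrief starts after Research Sync ends.
Planning Huddle starts before Compliance Workshop ends → Compliance Workshop and Planning Huddle overlap.
Compliance Interview starts before Compliance Workshop ends → Compliance Workshop and Compliance Interview overlap.
Planning Debrief starts after Compliance Workshop ends.
Compliance Interview starts before Planning Huddle ends → Planning Huddle and Compliance Interview overlap.
Planning Debrief starts after Planning Huddle ends.
Planning Debrief starts after Compliance Interview ends.

Compliance Interview & Compliance Workshop, Compliance Interview & Planning Huddle, Compliance Interview & Research Sync, Compliance Interview & Vendor Sync, Compliance Workshop & Planning Huddle, Compliance Workshop & Research Sync, Compliance Workshop & Vendor Sync, Planning Huddle & Research Sync, Planning Huddle & Vendor Sync, Research Sync & Vendor Sync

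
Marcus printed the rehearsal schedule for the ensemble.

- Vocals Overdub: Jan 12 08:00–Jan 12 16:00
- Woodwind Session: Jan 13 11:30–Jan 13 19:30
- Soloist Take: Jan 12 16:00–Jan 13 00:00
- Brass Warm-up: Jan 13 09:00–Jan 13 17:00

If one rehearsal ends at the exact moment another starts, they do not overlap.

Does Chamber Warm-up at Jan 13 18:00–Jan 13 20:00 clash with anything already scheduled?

Vocals Overdub: ends Jan 12 16:00 at or before Chamber Warm-up starts Jan 13 18:00 → clear.
Soloist Take: ends Jan 13 00:00 at or before Chamber Warm-up starts Jan 13 18:00 → clear.
Brass Warm-up: ends Jan 13 17:00 at or before Chamber Warm-up starts Jan 13 18:00 → clear.
Woodwind Session: starts Jan 13 11:30 before Chamber Warm-up ends Jan 13 20:00, and ends Jan 13 19:30 after Chamber Warm-up starts Jan 13 18:00 → overlap.
Chamber Warm-up overlaps Woodwind Session.

Yes — it overlaps Woodwind Session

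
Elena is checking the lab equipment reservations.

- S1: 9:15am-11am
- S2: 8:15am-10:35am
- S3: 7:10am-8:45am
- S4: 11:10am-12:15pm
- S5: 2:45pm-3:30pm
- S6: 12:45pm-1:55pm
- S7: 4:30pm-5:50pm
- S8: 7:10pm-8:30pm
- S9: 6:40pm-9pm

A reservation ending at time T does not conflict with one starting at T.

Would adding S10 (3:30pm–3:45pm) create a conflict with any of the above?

S3: ends 8:45am at or before S10 starts 3:30pm → clear.
S2: ends 10:35am at or before S10 starts 3:30pm → clear.
S1: ends 11am at or before S10 starts 3:30pm → clear.
S4: ends 12:15pm at or before S10 starts 3:30pm → clear.
S6: ends 1:55pm at or before S10 starts 3:30pm → clear.
S5: ends 3:30pm at or before S10 starts 3:30pm → clear.
S7: starts 4:30pm at or after S10 ends 3:45pm → clear.
S9: starts 6:40pm at or after S10 ends 3:45pm → clear.
S8: starts 7:10pm at or after S10 ends 3:45pm → clear.

No — it doesn't clash with anything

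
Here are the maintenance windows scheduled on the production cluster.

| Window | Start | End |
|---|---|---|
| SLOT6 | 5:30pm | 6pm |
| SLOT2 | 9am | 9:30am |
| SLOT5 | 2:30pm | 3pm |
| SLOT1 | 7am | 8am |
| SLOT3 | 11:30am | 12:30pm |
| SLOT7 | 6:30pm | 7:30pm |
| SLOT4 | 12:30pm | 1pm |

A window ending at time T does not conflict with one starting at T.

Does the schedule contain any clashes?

No

Sorted by start: SLOT1, SLOT2, SLOT3, SLOT4, SLOT5, SLOT6, SLOT7.
SLOT2 starts after SLOT1 ends, so nothing later overlaps SLOT1 either.
SLOT3 starts after SLOT2 ends, so nothing later overlaps SLOT2 either.
SLOT4 starts exactly when SLOT3 ends (back-to-back, no overlap), so nothing later overlaps SLOT3 either.
SLOT5 starts after SLOT4 ends, so nothing later overlaps SLOT4 either.
SLOT6 starts after SLOT5 ends, so nothing later overlaps SLOT5 either.
SLOT7 starts after SLOT6 ends.
Every pair is clear; the schedule has no overlaps.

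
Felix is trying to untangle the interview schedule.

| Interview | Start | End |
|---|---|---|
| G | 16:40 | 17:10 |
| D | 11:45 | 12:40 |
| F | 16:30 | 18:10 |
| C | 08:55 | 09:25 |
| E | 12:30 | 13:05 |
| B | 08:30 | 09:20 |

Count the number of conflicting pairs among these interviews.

Sorted by start: B, C, D, E, F, G.
C starts before B ends → B and C overlap.
D starts after B ends; B is clear from here.
D starts after C ends; C is clear from here.
E starts before D ends → D and E overlap.
F starts after D ends; D is clear from here.
F starts after E ends; E is clear from here.
G starts before F ends → F and G overlap.
Overlapping pairs: B & C, D & E, F & G — 3 in total.

3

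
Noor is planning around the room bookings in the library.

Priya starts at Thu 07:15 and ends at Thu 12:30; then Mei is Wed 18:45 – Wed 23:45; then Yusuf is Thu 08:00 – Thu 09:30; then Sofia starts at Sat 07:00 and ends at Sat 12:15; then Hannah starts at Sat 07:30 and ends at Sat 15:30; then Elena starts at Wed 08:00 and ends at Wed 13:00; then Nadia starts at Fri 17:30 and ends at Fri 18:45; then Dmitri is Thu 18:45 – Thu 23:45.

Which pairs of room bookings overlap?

Sorted by start: Elena, Mei, Priya, Yusuf, Dmitri, Nadia, Sofia, Hannah.
Mei starts after Elena ends, so nothing later overlaps Elena either.
Priya starts after Mei ends, so nothing later overlaps Mei either.
Yusuf starts before Priya ends → Priya and Yusuf overlap.
Dmitri starts after Priya ends, so nothing later overlaps Priya either.
Dmitri starts after Yusuf ends, so nothing later overlaps Yusuf either.
Nadia starts after Dmitri ends, so nothing later overlaps Dmitri either.
Sofia starts after Nadia ends, so nothing later overlaps Nadia either.
Hannah starts before Sofia ends → Sofia and Hannah overlap.

Hannah & Sofia, Priya & Yusuf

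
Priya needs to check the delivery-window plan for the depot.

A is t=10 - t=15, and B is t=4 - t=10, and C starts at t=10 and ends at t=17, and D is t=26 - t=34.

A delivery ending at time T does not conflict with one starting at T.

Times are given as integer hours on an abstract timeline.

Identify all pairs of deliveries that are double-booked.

Two intervals overlap when each starts before the other ends.
Sorted by start: B, A, C, D.
A starts exactly when B ends (back-to-back, no overlap), so B has no further overlaps.
C starts before A ends → A and C overlap.
D starts after A ends.
D starts after C ends.

A & C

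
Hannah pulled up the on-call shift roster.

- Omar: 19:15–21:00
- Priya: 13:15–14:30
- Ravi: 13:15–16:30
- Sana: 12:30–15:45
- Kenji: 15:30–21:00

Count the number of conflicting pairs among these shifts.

6

Sorted by start: Sana, Ravi, Priya, Kenji, Omar.
Ravi starts before Sana ends → Sana and Ravi overlap.
Priya starts before Sana ends → Sana and Priya overlap.
Kenji starts before Sana ends → Sana and Kenji overlap.
Omar starts after Sana ends.
Priya starts before Ravi ends → Ravi and Priya overlap.
Kenji starts before Ravi ends → Ravi and Kenji overlap.
Omar starts after Ravi ends.
Kenji starts after Priya ends, so Priya has no further overlaps.
Omar starts before Kenji ends → Kenji and Omar overlap.
Overlapping pairs: Kenji & Omar, Kenji & Ravi, Kenji & Sana, Priya & Ravi, Priya & Sana, Ravi & Sana — 6 in total.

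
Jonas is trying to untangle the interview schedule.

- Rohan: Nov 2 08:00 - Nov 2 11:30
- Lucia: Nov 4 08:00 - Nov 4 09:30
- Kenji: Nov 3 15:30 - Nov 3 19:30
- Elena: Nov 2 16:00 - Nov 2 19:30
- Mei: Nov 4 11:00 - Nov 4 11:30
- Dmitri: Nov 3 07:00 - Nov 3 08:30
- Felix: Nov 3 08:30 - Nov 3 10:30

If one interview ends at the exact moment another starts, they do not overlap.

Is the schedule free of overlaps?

Sorted by start: Rohan, Elena, Dmitri, Felix, Kenji, Lucia, Mei.
Elena starts after Rohan ends; Rohan is clear from here.
Dmitri starts after Elena ends; Elena is clear from here.
Felix starts exactly when Dmitri ends (back-to-back, no overlap); Dmitri is clear from here.
Kenji starts after Felix ends; Felix is clear from here.
Lucia starts after Kenji ends; Kenji is clear from here.
Mei starts after Lucia ends.
Every pair is clear; the schedule has no overlaps.

Yes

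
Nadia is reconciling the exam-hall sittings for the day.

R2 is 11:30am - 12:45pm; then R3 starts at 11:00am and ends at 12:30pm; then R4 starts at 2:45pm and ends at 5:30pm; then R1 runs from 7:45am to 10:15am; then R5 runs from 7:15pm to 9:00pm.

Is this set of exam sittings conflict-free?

Sorted by start: R1, R3, R2, R4, R5.
R3 starts after R1 ends; R1 is clear from here.
R2 starts before R3 ends → R3 and R2 overlap.
That's a conflict, so the schedule is not conflict-free.

No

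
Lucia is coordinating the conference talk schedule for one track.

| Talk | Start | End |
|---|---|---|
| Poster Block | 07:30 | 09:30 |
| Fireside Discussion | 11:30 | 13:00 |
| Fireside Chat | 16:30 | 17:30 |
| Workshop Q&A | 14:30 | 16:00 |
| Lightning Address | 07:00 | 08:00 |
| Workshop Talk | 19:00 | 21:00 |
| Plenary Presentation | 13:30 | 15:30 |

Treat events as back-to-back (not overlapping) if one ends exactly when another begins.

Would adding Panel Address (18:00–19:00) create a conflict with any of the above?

No — it doesn't clash with anything

Lightning Address: ends 08:00 at or before Panel Address starts 18:00 → clear.
Poster Block: ends 09:30 at or before Panel Address starts 18:00 → clear.
Fireside Discussion: ends 13:00 at or before Panel Address starts 18:00 → clear.
Plenary Presentation: ends 15:30 at or before Panel Address starts 18:00 → clear.
Workshop Q&A: ends 16:00 at or before Panel Address starts 18:00 → clear.
Fireside Chat: ends 17:30 at or before Panel Address starts 18:00 → clear.
Workshop Talk: starts 19:00 at or after Panel Address ends 19:00 → clear.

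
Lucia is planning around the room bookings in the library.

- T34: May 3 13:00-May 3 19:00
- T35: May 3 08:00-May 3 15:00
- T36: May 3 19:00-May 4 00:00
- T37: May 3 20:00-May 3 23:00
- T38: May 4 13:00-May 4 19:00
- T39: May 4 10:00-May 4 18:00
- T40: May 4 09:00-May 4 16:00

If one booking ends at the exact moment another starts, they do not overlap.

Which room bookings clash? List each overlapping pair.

Sorted by start: T35, T34, T36, T37, T40, T39, T38.
T34 starts before T35 ends → T35 and T34 overlap.
T36 starts after T35 ends; T35 is clear from here.
T36 starts exactly when T34 ends (back-to-back, no overlap); T34 is clear from here.
T37 starts before T36 ends → T36 and T37 overlap.
T40 starts after T36 ends; T36 is clear from here.
T40 starts after T37 ends; T37 is clear from here.
T39 starts before T40 ends → T40 and T39 overlap.
T38 starts before T40 ends → T40 and T38 overlap.
T38 starts before T39 ends → T39 and T38 overlap.

T34 & T35, T36 & T37, T38 & T39, T38 & T40, T39 & T40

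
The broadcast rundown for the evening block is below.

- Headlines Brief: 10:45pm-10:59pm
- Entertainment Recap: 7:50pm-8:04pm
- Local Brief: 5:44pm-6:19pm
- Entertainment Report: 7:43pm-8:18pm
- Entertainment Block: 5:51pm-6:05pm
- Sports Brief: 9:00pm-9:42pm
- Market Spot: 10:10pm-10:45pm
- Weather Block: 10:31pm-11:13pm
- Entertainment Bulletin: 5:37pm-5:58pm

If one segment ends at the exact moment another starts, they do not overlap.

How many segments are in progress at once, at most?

3

Sort all start/end points and keep a running count:
5:37pm start Entertainment Bulletin → 1
5:44pm start Local Brief → 2
5:51pm start Entertainment Block → 3
5:58pm end Entertainment Bulletin → 2
6:05pm end Entertainment Block → 1
6:19pm end Local Brief → 0
7:43pm start Entertainment Report → 1
7:50pm start Entertainment Recap → 2
8:04pm end Entertainment Recap → 1
8:18pm end Entertainment Report → 0
9:00pm start Sports Brief → 1
9:42pm end Sports Brief → 0
10:10pm start Market Spot → 1
10:31pm start Weather Block → 2
10:45pm end Market Spot → 1
10:45pm start Headlines Brief → 2
10:59pm end Headlines Brief → 1
11:13pm end Weather Block → 0
Peak is 3, at 5:51pm (Entertainment Block, Entertainment Bulletin, Local Brief).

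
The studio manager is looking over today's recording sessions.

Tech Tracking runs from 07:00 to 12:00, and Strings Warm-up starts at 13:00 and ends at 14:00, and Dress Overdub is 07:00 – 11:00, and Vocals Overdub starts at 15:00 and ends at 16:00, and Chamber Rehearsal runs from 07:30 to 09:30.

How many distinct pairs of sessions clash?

3

Sorted by start: Tech Tracking, Dress Overdub, Chamber Rehearsal, Strings Warm-up, Vocals Overdub.
Dress Overdub starts before Tech Tracking ends → Tech Tracking and Dress Overdub overlap.
Chamber Rehearsal starts before Tech Tracking ends → Tech Tracking and Chamber Rehearsal overlap.
Strings Warm-up starts after Tech Tracking ends; Tech Tracking is clear from here.
Chamber Rehearsal starts before Dress Overdub ends → Dress Overdub and Chamber Rehearsal overlap.
Strings Warm-up starts after Dress Overdub ends; Dress Overdub is clear from here.
Strings Warm-up starts after Chamber Rehearsal ends; Chamber Rehearsal is clear from here.
Vocals Overdub starts after Strings Warm-up ends.
Overlapping pairs: Chamber Rehearsal & Dress Overdub, Chamber Rehearsal & Tech Tracking, Dress Overdub & Tech Tracking — 3 in total.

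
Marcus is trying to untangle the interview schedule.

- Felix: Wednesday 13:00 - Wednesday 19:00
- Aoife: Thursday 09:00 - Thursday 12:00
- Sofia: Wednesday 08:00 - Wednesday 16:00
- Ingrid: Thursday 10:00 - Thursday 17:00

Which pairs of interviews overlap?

Aoife & Ingrid, Felix & Sofia

Sorted by start: Sofia, Felix, Aoife, Ingrid.
Felix starts before Sofia ends → Sofia and Felix overlap.
Aoife starts after Sofia ends, so Sofia has no further overlaps.
Aoife starts after Felix ends, so Felix has no further overlaps.
Ingrid starts before Aoife ends → Aoife and Ingrid overlap.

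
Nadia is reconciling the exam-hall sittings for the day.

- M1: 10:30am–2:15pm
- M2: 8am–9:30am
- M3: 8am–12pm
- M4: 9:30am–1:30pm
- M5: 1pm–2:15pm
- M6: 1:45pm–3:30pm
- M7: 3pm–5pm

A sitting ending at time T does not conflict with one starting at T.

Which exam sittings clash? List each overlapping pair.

Check each pair: they overlap iff neither finishes before the other starts.
Sorted by start: M2, M3, M4, M1, M5, M6, M7.
M3 starts before M2 ends → M2 and M3 overlap.
M4 starts exactly when M2 ends (back-to-back, no overlap), so M2 has no further overlaps.
M4 starts before M3 ends → M3 and M4 overlap.
M1 starts before M3 ends → M3 and M1 overlap.
M5 starts after M3 ends, so M3 has no further overlaps.
M1 starts before M4 ends → M4 and M1 overlap.
M5 starts before M4 ends → M4 and M5 overlap.
M6 starts after M4 ends, so M4 has no further overlaps.
M5 starts before M1 ends → M1 and M5 overlap.
M6 starts before M1 ends → M1 and M6 overlap.
M7 starts after M1 ends.
M6 starts before M5 ends → M5 and M6 overlap.
M7 starts after M5 ends.
M7 starts before M6 ends → M6 and M7 overlap.

M1 & M3, M1 & M4, M1 & M5, M1 & M6, M2 & M3, M3 & M4, M4 & M5, M5 & M6, M6 & M7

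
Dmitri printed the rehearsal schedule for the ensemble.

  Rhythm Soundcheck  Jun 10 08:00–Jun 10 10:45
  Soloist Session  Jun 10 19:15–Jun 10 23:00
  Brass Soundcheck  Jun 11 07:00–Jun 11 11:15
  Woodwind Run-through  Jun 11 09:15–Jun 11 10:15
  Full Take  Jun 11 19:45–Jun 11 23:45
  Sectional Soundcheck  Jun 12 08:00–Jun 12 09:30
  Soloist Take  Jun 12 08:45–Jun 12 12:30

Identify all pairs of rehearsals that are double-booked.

Two intervals overlap when each starts before the other ends.
Sorted by start: Rhythm Soundcheck, Soloist Session, Brass Soundcheck, Woodwind Run-through, Full Take, Sectional Soundcheck, Soloist Take.
Soloist Session starts after Rhythm Soundcheck ends; Rhythm Soundcheck is clear from here.
Brass Soundcheck starts after Soloist Session ends; Soloist Session is clear from here.
Woodwind Run-through starts before Brass Soundcheck ends → Brass Soundcheck and Woodwind Run-through overlap.
Full Take starts after Brass Soundcheck ends; Brass Soundcheck is clear from here.
Full Take starts after Woodwind Run-through ends; Woodwind Run-through is clear from here.
Sectional Soundcheck starts after Full Take ends; Full Take is clear from here.
Soloist Take starts before Sectional Soundcheck ends → Sectional Soundcheck and Soloist Take overlap.

Brass Soundcheck & Woodwind Run-through, Sectional Soundcheck & Soloist Take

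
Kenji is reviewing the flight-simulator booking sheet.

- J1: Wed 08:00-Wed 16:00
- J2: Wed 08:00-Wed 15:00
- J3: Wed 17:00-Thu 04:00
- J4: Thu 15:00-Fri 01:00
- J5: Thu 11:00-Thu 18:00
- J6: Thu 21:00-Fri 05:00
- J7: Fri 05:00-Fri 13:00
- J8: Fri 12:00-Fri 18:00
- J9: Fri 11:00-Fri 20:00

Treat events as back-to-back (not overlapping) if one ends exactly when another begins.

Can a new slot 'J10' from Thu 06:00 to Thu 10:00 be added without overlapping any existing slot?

J1: ends Wed 16:00 at or before J10 starts Thu 06:00 → clear.
J2: ends Wed 15:00 at or before J10 starts Thu 06:00 → clear.
J3: ends Thu 04:00 at or before J10 starts Thu 06:00 → clear.
J5: starts Thu 11:00 at or after J10 ends Thu 10:00 → clear.
J4: starts Thu 15:00 at or after J10 ends Thu 10:00 → clear.
J6: starts Thu 21:00 at or after J10 ends Thu 10:00 → clear.
J7: starts Fri 05:00 at or after J10 ends Thu 10:00 → clear.
J9: starts Fri 11:00 at or after J10 ends Thu 10:00 → clear.
J8: starts Fri 12:00 at or after J10 ends Thu 10:00 → clear.

Yes — the slot is free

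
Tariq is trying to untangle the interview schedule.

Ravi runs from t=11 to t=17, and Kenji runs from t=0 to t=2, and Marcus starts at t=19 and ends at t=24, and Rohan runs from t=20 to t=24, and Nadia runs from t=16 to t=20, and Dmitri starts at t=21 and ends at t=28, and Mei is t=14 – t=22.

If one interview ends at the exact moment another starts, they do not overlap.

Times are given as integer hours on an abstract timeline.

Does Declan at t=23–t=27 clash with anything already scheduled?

Yes — it overlaps Dmitri, Marcus, Rohan

Kenji: ends t=2 at or before Declan starts t=23 → clear.
Ravi: ends t=17 at or before Declan starts t=23 → clear.
Mei: ends t=22 at or before Declan starts t=23 → clear.
Nadia: ends t=20 at or before Declan starts t=23 → clear.
Marcus: starts t=19 before Declan ends t=27, and ends t=24 after Declan starts t=23 → overlap.
Rohan: starts t=20 before Declan ends t=27, and ends t=24 after Declan starts t=23 → overlap.
Dmitri: starts t=21 before Declan ends t=27, and ends t=28 after Declan starts t=23 → overlap.
Declan overlaps Rohan, Marcus, Dmitri.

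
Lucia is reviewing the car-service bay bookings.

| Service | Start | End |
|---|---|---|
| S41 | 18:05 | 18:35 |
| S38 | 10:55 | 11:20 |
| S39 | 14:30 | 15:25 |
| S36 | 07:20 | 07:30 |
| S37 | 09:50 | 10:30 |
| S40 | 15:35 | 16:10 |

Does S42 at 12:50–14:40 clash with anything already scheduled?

Yes — it overlaps S39

S36: ends 07:30 at or before S42 starts 12:50 → clear.
S37: ends 10:30 at or before S42 starts 12:50 → clear.
S38: ends 11:20 at or before S42 starts 12:50 → clear.
S39: starts 14:30 before S42 ends 14:40, and ends 15:25 after S42 starts 12:50 → overlap.
S40: starts 15:35 at or after S42 ends 14:40 → clear.
S41: starts 18:05 at or after S42 ends 14:40 → clear.
S42 overlaps S39.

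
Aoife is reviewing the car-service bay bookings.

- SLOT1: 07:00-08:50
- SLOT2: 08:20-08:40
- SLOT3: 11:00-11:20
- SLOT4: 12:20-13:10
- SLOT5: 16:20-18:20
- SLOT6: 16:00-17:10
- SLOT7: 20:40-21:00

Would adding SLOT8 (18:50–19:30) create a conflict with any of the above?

No — it doesn't clash with anything

SLOT1: ends 08:50 at or before SLOT8 starts 18:50 → clear.
SLOT2: ends 08:40 at or before SLOT8 starts 18:50 → clear.
SLOT3: ends 11:20 at or before SLOT8 starts 18:50 → clear.
SLOT4: ends 13:10 at or before SLOT8 starts 18:50 → clear.
SLOT6: ends 17:10 at or before SLOT8 starts 18:50 → clear.
SLOT5: ends 18:20 at or before SLOT8 starts 18:50 → clear.
SLOT7: starts 20:40 at or after SLOT8 ends 19:30 → clear.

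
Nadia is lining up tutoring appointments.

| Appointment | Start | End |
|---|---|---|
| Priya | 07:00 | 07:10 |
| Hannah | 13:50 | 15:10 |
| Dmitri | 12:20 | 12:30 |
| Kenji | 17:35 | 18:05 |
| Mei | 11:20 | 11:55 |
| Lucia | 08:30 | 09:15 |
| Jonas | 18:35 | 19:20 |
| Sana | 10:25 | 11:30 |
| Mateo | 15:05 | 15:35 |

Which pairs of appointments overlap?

Sorted by start: Priya, Lucia, Sana, Mei, Dmitri, Hannah, Mateo, Kenji, Jonas.
Lucia starts after Priya ends, so Priya has no further overlaps.
Sana starts after Lucia ends, so Lucia has no further overlaps.
Mei starts before Sana ends → Sana and Mei overlap.
Dmitri starts after Sana ends, so Sana has no further overlaps.
Dmitri starts after Mei ends, so Mei has no further overlaps.
Hannah starts after Dmitri ends, so Dmitri has no further overlaps.
Mateo starts before Hannah ends → Hannah and Mateo overlap.
Kenji starts after Hannah ends, so Hannah has no further overlaps.
Kenji starts after Mateo ends, so Mateo has no further overlaps.
Jonas starts after Kenji ends.

Hannah & Mateo, Mei & Sana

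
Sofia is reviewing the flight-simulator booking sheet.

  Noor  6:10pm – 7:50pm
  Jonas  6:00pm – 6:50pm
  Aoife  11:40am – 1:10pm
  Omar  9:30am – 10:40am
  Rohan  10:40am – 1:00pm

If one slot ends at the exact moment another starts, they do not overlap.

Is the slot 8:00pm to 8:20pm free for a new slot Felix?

Yes — the slot is free

Omar: ends 10:40am at or before Felix starts 8:00pm → clear.
Rohan: ends 1:00pm at or before Felix starts 8:00pm → clear.
Aoife: ends 1:10pm at or before Felix starts 8:00pm → clear.
Jonas: ends 6:50pm at or before Felix starts 8:00pm → clear.
Noor: ends 7:50pm at or before Felix starts 8:00pm → clear.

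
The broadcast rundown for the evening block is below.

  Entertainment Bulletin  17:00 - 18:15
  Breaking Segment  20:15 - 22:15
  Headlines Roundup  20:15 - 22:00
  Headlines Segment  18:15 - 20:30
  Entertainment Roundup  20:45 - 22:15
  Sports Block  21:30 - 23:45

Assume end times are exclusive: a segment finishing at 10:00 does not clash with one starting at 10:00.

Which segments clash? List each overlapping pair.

Breaking Segment & Entertainment Roundup, Breaking Segment & Headlines Roundup, Breaking Segment & Headlines Segment, Breaking Segment & Sports Block, Entertainment Roundup & Headlines Roundup, Entertainment Roundup & Sports Block, Headlines Roundup & Headlines Segment, Headlines Roundup & Sports Block

Sorted by start: Entertainment Bulletin, Headlines Segment, Headlines Roundup, Breaking Segment, Entertainment Roundup, Sports Block.
Headlines Segment starts exactly when Entertainment Bulletin ends (back-to-back, no overlap) — done with Entertainment Bulletin.
Headlines Roundup starts before Headlines Segment ends → Headlines Segment and Headlines Roundup overlap.
Breaking Segment starts before Headlines Segment ends → Headlines Segment and Breaking Segment overlap.
Entertainment Roundup starts after Headlines Segment ends — done with Headlines Segment.
Breaking Segment starts before Headlines Roundup ends → Headlines Roundup and Breaking Segment overlap.
Entertainment Roundup starts before Headlines Roundup ends → Headlines Roundup and Entertainment Roundup overlap.
Sports Block starts before Headlines Roundup ends → Headlines Roundup and Sports Block overlap.
Entertainment Roundup starts before Breaking Segment ends → Breaking Segment and Entertainment Roundup overlap.
Sports Block starts before Breaking Segment ends → Breaking Segment and Sports Block overlap.
Sports Block starts before Entertainment Roundup ends → Entertainment Roundup and Sports Block overlap.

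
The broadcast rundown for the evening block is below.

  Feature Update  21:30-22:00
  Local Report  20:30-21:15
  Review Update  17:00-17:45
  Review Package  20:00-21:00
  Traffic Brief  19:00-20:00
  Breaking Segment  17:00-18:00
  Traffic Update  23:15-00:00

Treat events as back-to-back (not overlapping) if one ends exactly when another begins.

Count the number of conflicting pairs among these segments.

2

Sorted by start: Review Update, Breaking Segment, Traffic Brief, Review Package, Local Report, Feature Update, Traffic Update.
Breaking Segment starts before Review Update ends → Review Update and Breaking Segment overlap.
Traffic Brief starts after Review Update ends — done with Review Update.
Traffic Brief starts after Breaking Segment ends — done with Breaking Segment.
Review Package starts exactly when Traffic Brief ends (back-to-back, no overlap) — done with Traffic Brief.
Local Report starts before Review Package ends → Review Package and Local Report overlap.
Feature Update starts after Review Package ends — done with Review Package.
Feature Update starts after Local Report ends — done with Local Report.
Traffic Update starts after Feature Update ends.
Overlapping pairs: Breaking Segment & Review Update, Local Report & Review Package — 2 in total.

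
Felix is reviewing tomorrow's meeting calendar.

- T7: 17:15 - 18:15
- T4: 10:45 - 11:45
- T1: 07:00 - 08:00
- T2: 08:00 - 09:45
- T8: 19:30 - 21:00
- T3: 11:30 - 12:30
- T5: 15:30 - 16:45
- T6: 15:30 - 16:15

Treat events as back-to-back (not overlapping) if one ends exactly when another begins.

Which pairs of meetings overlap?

Two intervals overlap when each starts before the other ends.
Sorted by start: T1, T2, T4, T3, T5, T6, T7, T8.
T2 starts exactly when T1 ends (back-to-back, no overlap), so T1 has no further overlaps.
T4 starts after T2 ends, so T2 has no further overlaps.
T3 starts before T4 ends → T4 and T3 overlap.
T5 starts after T4 ends, so T4 has no further overlaps.
T5 starts after T3 ends, so T3 has no further overlaps.
T6 starts before T5 ends → T5 and T6 overlap.
T7 starts after T5 ends, so T5 has no further overlaps.
T7 starts after T6 ends, so T6 has no further overlaps.
T8 starts after T7 ends.

T3 & T4, T5 & T6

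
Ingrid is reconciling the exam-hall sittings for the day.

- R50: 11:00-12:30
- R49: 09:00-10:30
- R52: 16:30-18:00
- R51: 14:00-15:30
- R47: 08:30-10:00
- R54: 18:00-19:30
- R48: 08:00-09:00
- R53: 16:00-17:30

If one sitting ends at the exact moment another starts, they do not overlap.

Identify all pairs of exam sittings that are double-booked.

R47 & R48, R47 & R49, R52 & R53

Two intervals overlap when each starts before the other ends.
Sorted by start: R48, R47, R49, R50, R51, R53, R52, R54.
R47 starts before R48 ends → R48 and R47 overlap.
R49 starts exactly when R48 ends (back-to-back, no overlap) — done with R48.
R49 starts before R47 ends → R47 and R49 overlap.
R50 starts after R47 ends — done with R47.
R50 starts after R49 ends — done with R49.
R51 starts after R50 ends — done with R50.
R53 starts after R51 ends — done with R51.
R52 starts before R53 ends → R53 and R52 overlap.
R54 starts after R53 ends.
R54 starts exactly when R52 ends (back-to-back, no overlap).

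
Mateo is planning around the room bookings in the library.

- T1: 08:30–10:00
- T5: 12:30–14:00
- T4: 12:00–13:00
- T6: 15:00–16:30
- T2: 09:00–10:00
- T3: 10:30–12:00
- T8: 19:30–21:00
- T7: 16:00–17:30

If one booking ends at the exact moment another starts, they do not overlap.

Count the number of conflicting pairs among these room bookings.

Sorted by start: T1, T2, T3, T4, T5, T6, T7, T8.
T2 starts before T1 ends → T1 and T2 overlap.
T3 starts after T1 ends — done with T1.
T3 starts after T2 ends — done with T2.
T4 starts exactly when T3 ends (back-to-back, no overlap) — done with T3.
T5 starts before T4 ends → T4 and T5 overlap.
T6 starts after T4 ends — done with T4.
T6 starts after T5 ends — done with T5.
T7 starts before T6 ends → T6 and T7 overlap.
T8 starts after T6 ends.
T8 starts after T7 ends.
Overlapping pairs: T1 & T2, T4 & T5, T6 & T7 — 3 in total.

3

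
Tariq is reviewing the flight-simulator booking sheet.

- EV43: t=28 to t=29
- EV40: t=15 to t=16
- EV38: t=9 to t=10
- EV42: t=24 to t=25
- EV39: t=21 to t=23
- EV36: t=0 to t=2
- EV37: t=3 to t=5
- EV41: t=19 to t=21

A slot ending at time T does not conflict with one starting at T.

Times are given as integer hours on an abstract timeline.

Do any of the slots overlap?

No

Sorted by start: EV36, EV37, EV38, EV40, EV41, EV39, EV42, EV43.
EV37 starts after EV36 ends; EV36 is clear from here.
EV38 starts after EV37 ends; EV37 is clear from here.
EV40 starts after EV38 ends; EV38 is clear from here.
EV41 starts after EV40 ends; EV40 is clear from here.
EV39 starts exactly when EV41 ends (back-to-back, no overlap); EV41 is clear from here.
EV42 starts after EV39 ends; EV39 is clear from here.
EV43 starts after EV42 ends.
Every pair is clear; the schedule has no overlaps.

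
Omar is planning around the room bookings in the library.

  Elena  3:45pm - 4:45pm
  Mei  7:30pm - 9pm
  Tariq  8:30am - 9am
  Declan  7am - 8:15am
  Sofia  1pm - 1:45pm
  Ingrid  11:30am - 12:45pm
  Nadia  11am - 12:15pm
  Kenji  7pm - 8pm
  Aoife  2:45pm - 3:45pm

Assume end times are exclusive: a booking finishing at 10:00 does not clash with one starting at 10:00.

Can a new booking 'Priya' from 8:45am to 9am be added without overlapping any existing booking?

No — it overlaps Tariq

Declan: ends 8:15am at or before Priya starts 8:45am → clear.
Tariq: starts 8:30am before Priya ends 9am, and ends 9am after Priya starts 8:45am → overlap.
Nadia: starts 11am at or after Priya ends 9am → clear.
Ingrid: starts 11:30am at or after Priya ends 9am → clear.
Sofia: starts 1pm at or after Priya ends 9am → clear.
Aoife: starts 2:45pm at or after Priya ends 9am → clear.
Elena: starts 3:45pm at or after Priya ends 9am → clear.
Kenji: starts 7pm at or after Priya ends 9am → clear.
Mei: starts 7:30pm at or after Priya ends 9am → clear.
Priya overlaps Tariq.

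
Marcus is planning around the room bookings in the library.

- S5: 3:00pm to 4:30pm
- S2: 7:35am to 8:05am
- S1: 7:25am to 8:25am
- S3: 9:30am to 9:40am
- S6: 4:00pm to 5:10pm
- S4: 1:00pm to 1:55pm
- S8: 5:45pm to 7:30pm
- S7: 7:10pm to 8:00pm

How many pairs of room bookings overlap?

Sorted by start: S1, S2, S3, S4, S5, S6, S8, S7.
S2 starts before S1 ends → S1 and S2 overlap.
S3 starts after S1 ends — done with S1.
S3 starts after S2 ends — done with S2.
S4 starts after S3 ends — done with S3.
S5 starts after S4 ends — done with S4.
S6 starts before S5 ends → S5 and S6 overlap.
S8 starts after S5 ends — done with S5.
S8 starts after S6 ends — done with S6.
S7 starts before S8 ends → S8 and S7 overlap.
Overlapping pairs: S1 & S2, S5 & S6, S7 & S8 — 3 in total.

3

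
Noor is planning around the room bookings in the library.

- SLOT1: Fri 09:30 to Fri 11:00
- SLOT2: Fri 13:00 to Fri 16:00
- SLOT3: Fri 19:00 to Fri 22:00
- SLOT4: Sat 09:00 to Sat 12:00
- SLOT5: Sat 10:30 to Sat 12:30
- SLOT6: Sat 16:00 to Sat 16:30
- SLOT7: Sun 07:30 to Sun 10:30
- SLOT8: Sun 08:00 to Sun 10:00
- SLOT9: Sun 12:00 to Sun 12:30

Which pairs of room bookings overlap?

SLOT4 & SLOT5, SLOT7 & SLOT8

Sorted by start: SLOT1, SLOT2, SLOT3, SLOT4, SLOT5, SLOT6, SLOT7, SLOT8, SLOT9.
SLOT2 starts after SLOT1 ends, so SLOT1 has no further overlaps.
SLOT3 starts after SLOT2 ends, so SLOT2 has no further overlaps.
SLOT4 starts after SLOT3 ends, so SLOT3 has no further overlaps.
SLOT5 starts before SLOT4 ends → SLOT4 and SLOT5 overlap.
SLOT6 starts after SLOT4 ends, so SLOT4 has no further overlaps.
SLOT6 starts after SLOT5 ends, so SLOT5 has no further overlaps.
SLOT7 starts after SLOT6 ends, so SLOT6 has no further overlaps.
SLOT8 starts before SLOT7 ends → SLOT7 and SLOT8 overlap.
SLOT9 starts after SLOT7 ends.
SLOT9 starts after SLOT8 ends.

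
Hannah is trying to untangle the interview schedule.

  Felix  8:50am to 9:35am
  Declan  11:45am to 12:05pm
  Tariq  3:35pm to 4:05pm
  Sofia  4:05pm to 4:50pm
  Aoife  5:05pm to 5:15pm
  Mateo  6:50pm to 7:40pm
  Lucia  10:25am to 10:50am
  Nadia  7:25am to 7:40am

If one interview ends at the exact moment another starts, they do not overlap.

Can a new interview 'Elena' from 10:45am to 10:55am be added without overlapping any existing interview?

Nadia: ends 7:40am at or before Elena starts 10:45am → clear.
Felix: ends 9:35am at or before Elena starts 10:45am → clear.
Lucia: starts 10:25am before Elena ends 10:55am, and ends 10:50am after Elena starts 10:45am → overlap.
Declan: starts 11:45am at or after Elena ends 10:55am → clear.
Tariq: starts 3:35pm at or after Elena ends 10:55am → clear.
Sofia: starts 4:05pm at or after Elena ends 10:55am → clear.
Aoife: starts 5:05pm at or after Elena ends 10:55am → clear.
Mateo: starts 6:50pm at or after Elena ends 10:55am → clear.
Elena overlaps Lucia.

No — it overlaps Lucia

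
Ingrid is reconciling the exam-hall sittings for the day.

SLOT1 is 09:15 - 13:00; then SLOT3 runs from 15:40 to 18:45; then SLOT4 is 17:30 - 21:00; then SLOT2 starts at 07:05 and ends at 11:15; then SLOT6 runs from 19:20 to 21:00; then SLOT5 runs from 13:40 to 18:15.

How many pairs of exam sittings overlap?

Two intervals overlap when each starts before the other ends.
Sorted by start: SLOT2, SLOT1, SLOT5, SLOT3, SLOT4, SLOT6.
SLOT1 starts before SLOT2 ends → SLOT2 and SLOT1 overlap.
SLOT5 starts after SLOT2 ends; SLOT2 is clear from here.
SLOT5 starts after SLOT1 ends; SLOT1 is clear from here.
SLOT3 starts before SLOT5 ends → SLOT5 and SLOT3 overlap.
SLOT4 starts before SLOT5 ends → SLOT5 and SLOT4 overlap.
SLOT6 starts after SLOT5 ends.
SLOT4 starts before SLOT3 ends → SLOT3 and SLOT4 overlap.
SLOT6 starts after SLOT3 ends.
SLOT6 starts before SLOT4 ends → SLOT4 and SLOT6 overlap.
Overlapping pairs: SLOT1 & SLOT2, SLOT3 & SLOT4, SLOT3 & SLOT5, SLOT4 & SLOT5, SLOT4 & SLOT6 — 5 in total.

5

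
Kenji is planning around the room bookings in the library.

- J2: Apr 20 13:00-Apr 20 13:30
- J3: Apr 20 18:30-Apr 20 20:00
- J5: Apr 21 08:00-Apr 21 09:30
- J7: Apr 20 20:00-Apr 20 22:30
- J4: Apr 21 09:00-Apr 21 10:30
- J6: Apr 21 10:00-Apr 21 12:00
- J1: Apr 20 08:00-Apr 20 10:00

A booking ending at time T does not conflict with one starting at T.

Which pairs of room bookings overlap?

Check each pair: they overlap iff neither finishes before the other starts.
Sorted by start: J1, J2, J3, J7, J5, J4, J6.
J2 starts after J1 ends; J1 is clear from here.
J3 starts after J2 ends; J2 is clear from here.
J7 starts exactly when J3 ends (back-to-back, no overlap); J3 is clear from here.
J5 starts after J7 ends; J7 is clear from here.
J4 starts before J5 ends → J5 and J4 overlap.
J6 starts after J5 ends.
J6 starts before J4 ends → J4 and J6 overlap.

J4 & J5, J4 & J6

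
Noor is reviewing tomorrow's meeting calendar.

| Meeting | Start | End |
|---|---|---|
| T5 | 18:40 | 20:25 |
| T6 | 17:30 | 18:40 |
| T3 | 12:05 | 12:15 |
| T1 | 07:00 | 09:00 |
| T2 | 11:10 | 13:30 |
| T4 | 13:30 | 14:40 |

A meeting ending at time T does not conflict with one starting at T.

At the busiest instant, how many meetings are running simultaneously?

Sort all start/end points and keep a running count:
07:00 start T1 → 1
09:00 end T1 → 0
11:10 start T2 → 1
12:05 start T3 → 2
12:15 end T3 → 1
13:30 end T2 → 0
13:30 start T4 → 1
14:40 end T4 → 0
17:30 start T6 → 1
18:40 end T6 → 0
18:40 start T5 → 1
20:25 end T5 → 0
Peak is 2, at 12:05 (T2, T3).

2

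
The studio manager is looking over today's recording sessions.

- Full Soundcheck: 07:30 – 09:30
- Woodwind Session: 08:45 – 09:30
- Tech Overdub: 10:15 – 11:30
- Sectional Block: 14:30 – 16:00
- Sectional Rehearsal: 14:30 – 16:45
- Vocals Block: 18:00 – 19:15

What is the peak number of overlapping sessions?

2

Sweep the timeline, counting +1 at each start and −1 at each end (ends before starts at a tie):
07:30 start Full Soundcheck → 1
08:45 start Woodwind Session → 2
09:30 end Full Soundcheck → 1
09:30 end Woodwind Session → 0
10:15 start Tech Overdub → 1
11:30 end Tech Overdub → 0
14:30 start Sectional Block → 1
14:30 start Sectional Rehearsal → 2
16:00 end Sectional Block → 1
16:45 end Sectional Rehearsal → 0
18:00 start Vocals Block → 1
19:15 end Vocals Block → 0
Peak is 2, at 08:45 (Full Soundcheck, Woodwind Session).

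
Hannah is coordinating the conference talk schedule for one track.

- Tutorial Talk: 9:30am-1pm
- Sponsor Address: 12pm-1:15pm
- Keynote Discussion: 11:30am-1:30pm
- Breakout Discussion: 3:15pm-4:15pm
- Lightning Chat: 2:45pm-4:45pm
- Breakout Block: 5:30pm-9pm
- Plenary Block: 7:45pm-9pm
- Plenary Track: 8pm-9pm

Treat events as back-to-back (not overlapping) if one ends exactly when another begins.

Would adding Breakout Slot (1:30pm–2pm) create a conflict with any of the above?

Tutorial Talk: ends 1pm at or before Breakout Slot starts 1:30pm → clear.
Keynote Discussion: ends 1:30pm at or before Breakout Slot starts 1:30pm → clear.
Sponsor Address: ends 1:15pm at or before Breakout Slot starts 1:30pm → clear.
Lightning Chat: starts 2:45pm at or after Breakout Slot ends 2pm → clear.
Breakout Discussion: starts 3:15pm at or after Breakout Slot ends 2pm → clear.
Breakout Block: starts 5:30pm at or after Breakout Slot ends 2pm → clear.
Plenary Block: starts 7:45pm at or after Breakout Slot ends 2pm → clear.
Plenary Track: starts 8pm at or after Breakout Slot ends 2pm → clear.

No — it doesn't clash with anything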